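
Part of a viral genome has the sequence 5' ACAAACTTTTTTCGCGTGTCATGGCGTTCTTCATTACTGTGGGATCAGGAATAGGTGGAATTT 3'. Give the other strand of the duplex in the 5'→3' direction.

Pairing A↔T and G↔C gives TGTTTGAAAAAAGCGCACAGTACCGCAAGAAGTAATGACACCCTAGTCCTTATCCACCTTAAA, running 3'→5'. Reverse for the 5'→3' convention.

5'-AAATTCCACCTATTCCTGATCCCACAGTAATGAAGAACGCCATGACACGCGAAAAAAGTTTGT-3'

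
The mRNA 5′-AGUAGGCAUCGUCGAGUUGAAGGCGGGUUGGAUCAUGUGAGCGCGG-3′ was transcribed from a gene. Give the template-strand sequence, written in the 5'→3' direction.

5′-CCGCGCTCACATGATCCAACCCGCCTTCAACTCGACGATGCCTACT-3′

Replace U with T to get the coding DNA strand: AGTAGGCATCGTCGAGTTGAAGGCGGGTTGGATCATGTGAGCGCGG. The template strand is its reverse complement (complement TCATCCGTAGCAGCTCAACTTCCGCCCAACCTAGTACACTCGCGCC, then reverse).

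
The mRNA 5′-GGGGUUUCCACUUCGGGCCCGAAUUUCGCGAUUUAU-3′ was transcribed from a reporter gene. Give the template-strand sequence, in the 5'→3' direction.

Replace U with T to get the coding DNA strand: GGGGTTTCCACTTCGGGCCCGAATTTCGCGATTTAT. The template strand is its reverse complement (complement CCCCAAAGGTGAAGCCCGGGCTTAAAGCGCTAAATA, then reverse).

5'-ATAAATCGCGAAATTCGGGCCCGAAGTGGAAACCCC-3'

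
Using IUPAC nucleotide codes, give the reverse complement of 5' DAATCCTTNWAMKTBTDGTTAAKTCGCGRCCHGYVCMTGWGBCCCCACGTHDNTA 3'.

5'-TANHDACGTGGGGVCWCAKGBRCDGGYCGCGAMTTAACHAVAMKTWNAAGGATTH-3'

Standard pairs A↔T, G↔C; ambiguity codes pair R↔Y, M↔K, W↔W, B↔V, D↔H, N↔N. Complement (HTTAGGAANWTKMAVAHCAATTMAGCGCYGGDCRBGKACWCVGGGGTGCADHNAT), then reverse for 5'→3'.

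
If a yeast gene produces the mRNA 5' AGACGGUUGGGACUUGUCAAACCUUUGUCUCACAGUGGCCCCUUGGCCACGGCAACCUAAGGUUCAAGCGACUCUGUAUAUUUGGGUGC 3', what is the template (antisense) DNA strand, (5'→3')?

5'-GCACCCAAATATACAGAGTCGCTTGAACCTTAGGTTGCCGTGGCCAAGGGGCCACTGTGAGACAAAGGTTTGACAAGTCCCAACCGTCT-3'

Replace U with T to get the coding DNA strand: AGACGGTTGGGACTTGTCAAACCTTTGTCTCACAGTGGCCCCTTGGCCACGGCAACCTAAGGTTCAAGCGACTCTGTATATTTGGGTGC. The template strand is its reverse complement (complement TCTGCCAACCCTGAACAGTTTGGAAACAGAGTGTCACCGGGGAACCGGTGCCGTTGGATTCCAAGTTCGCTGAGACATATAAACCCACG, then reverse).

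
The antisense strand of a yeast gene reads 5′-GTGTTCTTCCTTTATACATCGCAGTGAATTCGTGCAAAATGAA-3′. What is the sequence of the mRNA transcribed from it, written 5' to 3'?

The mRNA has the sequence of the coding strand (reverse complement of the template) with T→U. Reverse complement of GTGTTCTTCCTTTATACATCGCAGTGAATTCGTGCAAAATGAA is TTCATTTTGCACGAATTCACTGCGATGTATAAAGGAAGAACAC; then T→U.

5'-UUCAUUUUGCACGAAUUCACUGCGAUGUAUAAAGGAAGAACAC-3'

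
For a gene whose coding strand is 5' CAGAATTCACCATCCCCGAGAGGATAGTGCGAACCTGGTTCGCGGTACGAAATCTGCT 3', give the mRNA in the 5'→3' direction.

The mRNA is synthesized from the template strand, so it matches the coding strand with T replaced by U.

5'-CAGAAUUCACCAUCCCCGAGAGGAUAGUGCGAACCUGGUUCGCGGUACGAAAUCUGCU-3'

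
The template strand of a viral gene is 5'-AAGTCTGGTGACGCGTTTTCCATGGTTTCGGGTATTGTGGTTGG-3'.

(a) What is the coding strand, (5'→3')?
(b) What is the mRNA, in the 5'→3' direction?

(a) 5'-CCAACCACAATACCCGAAACCATGGAAAACGCGTCACCAGACTT-3'
(b) 5'-CCAACCACAAUACCCGAAACCAUGGAAAACGCGUCACCAGACUU-3'

(a) The coding strand is the reverse complement of the template: complement TTCAGACCACTGCGCAAAAGGTACCAAAGCCCATAACACCAACC, then reverse.
(b) mRNA has the coding-strand sequence with T→U.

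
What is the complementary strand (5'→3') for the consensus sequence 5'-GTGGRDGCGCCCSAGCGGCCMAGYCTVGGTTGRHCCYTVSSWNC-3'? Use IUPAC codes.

Standard pairs A↔T, G↔C; ambiguity codes pair R↔Y, M↔K, W↔W, S↔S, D↔H, V↔B, N↔N. Complement (CACCYHCGCGGGSTCGCCGGKTCRGABCCAACYDGGRABSSWNG), then reverse for 5'→3'.

5′-GNWSSBARGGDYCAACCBAGRCTKGGCCGCTSGGGCGCHYCCAC-3′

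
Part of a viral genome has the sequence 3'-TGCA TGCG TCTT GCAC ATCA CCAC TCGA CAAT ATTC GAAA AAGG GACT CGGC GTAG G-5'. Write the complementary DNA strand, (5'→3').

5′-ACGTACGCAGAACGTGTAGTGGTGAGCTGTTATAAGCTTTTTCCCTGAGCCGCATCC-3′

The strand is given 3'→5', so its complement runs 5'→3' in the same left-to-right order: pair each base A↔T, G↔C.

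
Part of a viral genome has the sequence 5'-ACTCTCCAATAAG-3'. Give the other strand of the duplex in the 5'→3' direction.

5′-CTTATTGGAGAGT-3′

The complement of ACTCTCCAATAAG is TGAGAGGTTATTC (A↔T, G↔C). DNA strands are antiparallel, so the complementary strand runs 3'→5'; reversing gives the 5'→3' form.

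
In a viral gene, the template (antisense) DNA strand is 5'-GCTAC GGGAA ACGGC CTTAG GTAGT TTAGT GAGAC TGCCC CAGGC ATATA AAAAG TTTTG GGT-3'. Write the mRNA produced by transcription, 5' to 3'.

5′-ACCCAAAACUUUUUAUAUGCCUGGGGCAGUCUCACUAAACUACCUAAGGCCGUUUCCCGUAGC-3′

RNA polymerase reads the template 3'→5' and synthesizes mRNA 5'→3' by base-pairing (A→U, T→A, G↔C). The complement of the template is CGATGCCCTTTGCCGGAATCCATCAAATCACTCTGACGGGGTCCGTATATTTTTCAAAACCCA; antiparallel, so 5'→3' the coding strand is ACCCAAAACTTTTTATATGCCTGGGGCAGTCTCACTAAACTACCTAAGGCCGTTTCCCGTAGC. Replace T with U for the mRNA.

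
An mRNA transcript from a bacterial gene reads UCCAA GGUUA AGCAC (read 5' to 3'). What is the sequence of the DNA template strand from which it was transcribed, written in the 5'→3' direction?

5'-GTGCTTAACCTTGGA-3'

Replace U with T to get the coding DNA strand: TCCAAGGTTAAGCAC. The template strand is its reverse complement (complement AGGTTCCAATTCGTG, then reverse).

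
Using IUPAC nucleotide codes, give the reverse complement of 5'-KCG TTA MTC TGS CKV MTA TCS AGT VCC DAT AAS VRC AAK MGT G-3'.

5′-CACKMTTGYBSTTATHGGBACTSGATAKBMGSCAGAKTAACGM-3′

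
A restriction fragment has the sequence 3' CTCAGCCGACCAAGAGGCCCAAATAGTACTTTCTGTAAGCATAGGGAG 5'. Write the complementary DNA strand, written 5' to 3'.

The strand is given 3'→5', so its complement runs 5'→3' in the same left-to-right order: pair each base A↔T, G↔C.

5'-GAGTCGGCTGGTTCTCCGGGTTTATCATGAAAGACATTCGTATCCCTC-3'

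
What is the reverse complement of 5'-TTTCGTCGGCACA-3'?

Reading the sequence 3'→5' and pairing each base (A↔T, G↔C) gives the reverse complement directly.

5'-TGTGCCGACGAAA-3'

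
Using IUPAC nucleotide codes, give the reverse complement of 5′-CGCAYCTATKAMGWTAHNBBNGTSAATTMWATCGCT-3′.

5'-AGCGATWKAATTSACNVVNDTAWCKTMATAGRTGCG-3'

Standard pairs A↔T, G↔C; ambiguity codes pair Y↔R, M↔K, W↔W, S↔S, B↔V, H↔D, N↔N. Complement (GCGTRGATAMTKCWATDNVVNCASTTAAKWTAGCGA), then reverse for 5'→3'.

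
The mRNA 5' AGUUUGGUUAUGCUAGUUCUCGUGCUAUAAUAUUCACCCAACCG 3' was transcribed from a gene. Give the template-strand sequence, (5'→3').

5′-CGGTTGGGTGAATATTATAGCACGAGAACTAGCATAACCAAACT-3′

Replace U with T to get the coding DNA strand: AGTTTGGTTATGCTAGTTCTCGTGCTATAATATTCACCCAACCG. The template strand is its reverse complement (complement TCAAACCAATACGATCAAGAGCACGATATTATAAGTGGGTTGGC, then reverse).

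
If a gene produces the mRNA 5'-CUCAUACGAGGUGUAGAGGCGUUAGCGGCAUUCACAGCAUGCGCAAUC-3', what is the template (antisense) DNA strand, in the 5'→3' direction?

5'-GATTGCGCATGCTGTGAATGCCGCTAACGCCTCTACACCTCGTATGAG-3'

Replace U with T to get the coding DNA strand: CTCATACGAGGTGTAGAGGCGTTAGCGGCATTCACAGCATGCGCAATC. The template strand is its reverse complement (complement GAGTATGCTCCACATCTCCGCAATCGCCGTAAGTGTCGTACGCGTTAG, then reverse).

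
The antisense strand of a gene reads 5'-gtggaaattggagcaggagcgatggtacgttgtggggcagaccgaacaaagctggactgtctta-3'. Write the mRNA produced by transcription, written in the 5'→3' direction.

RNA polymerase reads the template 3'→5' and synthesizes mRNA 5'→3' by base-pairing (A→U, T→A, G↔C). The complement of the template is CACCTTTAACCTCGTCCTCGCTACCATGCAACACCCCGTCTGGCTTGTTTCGACCTGACAGAAT; antiparallel, so 5'→3' the coding strand is TAAGACAGTCCAGCTTTGTTCGGTCTGCCCCACAACGTACCATCGCTCCTGCTCCAATTTCCAC. Replace T with U for the mRNA.

5'-UAAGACAGUCCAGCUUUGUUCGGUCUGCCCCACAACGUACCAUCGCUCCUGCUCCAAUUUCCAC-3'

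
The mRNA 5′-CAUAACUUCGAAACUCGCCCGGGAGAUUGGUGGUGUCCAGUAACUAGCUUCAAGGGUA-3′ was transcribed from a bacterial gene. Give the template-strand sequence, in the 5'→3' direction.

5'-TACCCTTGAAGCTAGTTACTGGACACCACCAATCTCCCGGGCGAGTTTCGAAGTTATG-3'

Replace U with T to get the coding DNA strand: CATAACTTCGAAACTCGCCCGGGAGATTGGTGGTGTCCAGTAACTAGCTTCAAGGGTA. The template strand is its reverse complement (complement GTATTGAAGCTTTGAGCGGGCCCTCTAACCACCACAGGTCATTGATCGAAGTTCCCAT, then reverse).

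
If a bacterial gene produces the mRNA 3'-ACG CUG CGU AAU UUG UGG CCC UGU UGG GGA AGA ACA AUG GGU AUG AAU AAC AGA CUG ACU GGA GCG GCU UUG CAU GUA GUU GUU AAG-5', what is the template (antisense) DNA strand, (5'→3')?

Written 5'→3' the mRNA is GAAUUGUUGAUGUACGUUUCGGCGAGGUCAGUCAGACAAUAAGUAUGGGUAACAAGAAGGGGUUGUCCCGGUGUUUAAUGCGUCGCA, so the coding DNA strand is GAATTGTTGATGTACGTTTCGGCGAGGTCAGTCAGACAATAAGTATGGGTAACAAGAAGGGGTTGTCCCGGTGTTTAATGCGTCGCA. The template is its reverse complement.

5'-TGCGACGCATTAAACACCGGGACAACCCCTTCTTGTTACCCATACTTATTGTCTGACTGACCTCGCCGAAACGTACATCAACAATTC-3'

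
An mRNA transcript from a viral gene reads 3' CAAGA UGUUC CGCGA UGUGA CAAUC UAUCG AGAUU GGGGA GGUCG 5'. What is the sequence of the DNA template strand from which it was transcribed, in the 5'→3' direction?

Written 5'→3' the mRNA is GCUGGAGGGGUUAGAGCUAUCUAACAGUGUAGCGCCUUGUAGAAC, so the coding DNA strand is GCTGGAGGGGTTAGAGCTATCTAACAGTGTAGCGCCTTGTAGAAC. The template is its reverse complement.

5'-GTTCTACAAGGCGCTACACTGTTAGATAGCTCTAACCCCTCCAGC-3'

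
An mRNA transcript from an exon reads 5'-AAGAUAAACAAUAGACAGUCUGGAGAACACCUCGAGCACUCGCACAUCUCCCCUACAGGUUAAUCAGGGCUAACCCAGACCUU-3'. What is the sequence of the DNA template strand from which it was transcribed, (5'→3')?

Replace U with T to get the coding DNA strand: AAGATAAACAATAGACAGTCTGGAGAACACCTCGAGCACTCGCACATCTCCCCTACAGGTTAATCAGGGCTAACCCAGACCTT. The template strand is its reverse complement (complement TTCTATTTGTTATCTGTCAGACCTCTTGTGGAGCTCGTGAGCGTGTAGAGGGGATGTCCAATTAGTCCCGATTGGGTCTGGAA, then reverse).

5'-AAGGTCTGGGTTAGCCCTGATTAACCTGTAGGGGAGATGTGCGAGTGCTCGAGGTGTTCTCCAGACTGTCTATTGTTTATCTT-3'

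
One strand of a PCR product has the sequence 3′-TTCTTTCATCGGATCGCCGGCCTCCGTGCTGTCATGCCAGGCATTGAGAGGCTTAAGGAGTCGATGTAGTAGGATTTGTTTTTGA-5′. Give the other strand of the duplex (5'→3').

The strand is given 3'→5', so its complement runs 5'→3' in the same left-to-right order: pair each base A↔T, G↔C.

5'-AAGAAAGTAGCCTAGCGGCCGGAGGCACGACAGTACGGTCCGTAACTCTCCGAATTCCTCAGCTACATCATCCTAAACAAAAACT-3'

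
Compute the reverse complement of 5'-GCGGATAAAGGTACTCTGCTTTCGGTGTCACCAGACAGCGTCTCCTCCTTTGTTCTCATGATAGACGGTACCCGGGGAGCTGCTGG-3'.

5'-CCAGCAGCTCCCCGGGTACCGTCTATCATGAGAACAAAGGAGGAGACGCTGTCTGGTGACACCGAAAGCAGAGTACCTTTATCCGC-3'

Reading the sequence 3'→5' and pairing each base (A↔T, G↔C) gives the reverse complement directly.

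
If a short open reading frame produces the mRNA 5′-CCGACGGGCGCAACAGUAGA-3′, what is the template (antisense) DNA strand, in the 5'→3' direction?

5'-TCTACTGTTGCGCCCGTCGG-3'

Replace U with T to get the coding DNA strand: CCGACGGGCGCAACAGTAGA. The template strand is its reverse complement (complement GGCTGCCCGCGTTGTCATCT, then reverse).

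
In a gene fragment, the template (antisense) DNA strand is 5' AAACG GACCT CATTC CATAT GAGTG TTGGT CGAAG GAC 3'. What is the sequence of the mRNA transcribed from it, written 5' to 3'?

The mRNA has the sequence of the coding strand (reverse complement of the template) with T→U. Reverse complement of AAACGGACCTCATTCCATATGAGTGTTGGTCGAAGGAC is GTCCTTCGACCAACACTCATATGGAATGAGGTCCGTTT; then T→U.

5'-GUCCUUCGACCAACACUCAUAUGGAAUGAGGUCCGUUU-3'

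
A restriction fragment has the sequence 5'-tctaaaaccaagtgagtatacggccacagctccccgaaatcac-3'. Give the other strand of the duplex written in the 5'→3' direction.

Pairing A↔T and G↔C gives AGATTTTGGTTCACTCATATGCCGGTGTCGAGGGGCTTTAGTG, running 3'→5'. Reverse for the 5'→3' convention.

5'-GTGATTTCGGGGAGCTGTGGCCGTATACTCACTTGGTTTTAGA-3'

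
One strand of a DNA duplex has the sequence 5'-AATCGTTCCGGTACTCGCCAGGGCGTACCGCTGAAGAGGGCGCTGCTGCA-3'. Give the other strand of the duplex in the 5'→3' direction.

The complement of AATCGTTCCGGTACTCGCCAGGGCGTACCGCTGAAGAGGGCGCTGCTGCA is TTAGCAAGGCCATGAGCGGTCCCGCATGGCGACTTCTCCCGCGACGACGT (A↔T, G↔C). DNA strands are antiparallel, so the complementary strand runs 3'→5'; reversing gives the 5'→3' form.

5′-TGCAGCAGCGCCCTCTTCAGCGGTACGCCCTGGCGAGTACCGGAACGATT-3′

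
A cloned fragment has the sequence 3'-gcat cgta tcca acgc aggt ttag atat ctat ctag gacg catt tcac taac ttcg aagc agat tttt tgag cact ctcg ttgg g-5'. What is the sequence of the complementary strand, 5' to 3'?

The strand is given 3'→5', so its complement runs 5'→3' in the same left-to-right order: pair each base A↔T, G↔C.

5'-CGTAGCATAGGTTGCGTCCAAATCTATAGATAGATCCTGCGTAAAGTGATTGAAGCTTCGTCTAAAAAACTCGTGAGAGCAACCC-3'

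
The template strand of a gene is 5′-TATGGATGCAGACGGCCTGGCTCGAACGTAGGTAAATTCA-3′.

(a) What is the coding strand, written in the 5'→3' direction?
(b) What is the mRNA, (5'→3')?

(a) The coding strand is the reverse complement of the template: complement ATACCTACGTCTGCCGGACCGAGCTTGCATCCATTTAAGT, then reverse.
(b) mRNA has the coding-strand sequence with T→U.

(a) 5'-TGAATTTACCTACGTTCGAGCCAGGCCGTCTGCATCCATA-3'
(b) 5'-UGAAUUUACCUACGUUCGAGCCAGGCCGUCUGCAUCCAUA-3'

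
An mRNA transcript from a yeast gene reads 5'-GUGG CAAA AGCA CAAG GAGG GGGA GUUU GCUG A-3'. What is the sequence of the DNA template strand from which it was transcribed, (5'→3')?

5'-TCAGCAAACTCCCCCTCCTTGTGCTTTTGCCAC-3'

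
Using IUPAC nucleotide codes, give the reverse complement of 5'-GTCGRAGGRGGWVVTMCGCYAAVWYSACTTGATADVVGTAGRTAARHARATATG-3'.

Standard pairs A↔T, G↔C; ambiguity codes pair R↔Y, M↔K, W↔W, S↔S, D↔H, V↔B. Complement (CAGCYTCCYCCWBBAKGCGRTTBWRSTGAACTATHBBCATCYATTYDTYTATAC), then reverse for 5'→3'.

5'-CATATYTDYTTAYCTACBBHTATCAAGTSRWBTTRGCGKABBWCCYCCTYCGAC-3'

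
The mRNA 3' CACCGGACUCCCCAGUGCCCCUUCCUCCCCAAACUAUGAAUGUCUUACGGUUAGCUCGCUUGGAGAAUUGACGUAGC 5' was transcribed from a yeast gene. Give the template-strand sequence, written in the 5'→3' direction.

Written 5'→3' the mRNA is CGAUGCAGUUAAGAGGUUCGCUCGAUUGGCAUUCUGUAAGUAUCAAACCCCUCCUUCCCCGUGACCCCUCAGGCCAC, so the coding DNA strand is CGATGCAGTTAAGAGGTTCGCTCGATTGGCATTCTGTAAGTATCAAACCCCTCCTTCCCCGTGACCCCTCAGGCCAC. The template is its reverse complement.

5′-GTGGCCTGAGGGGTCACGGGGAAGGAGGGGTTTGATACTTACAGAATGCCAATCGAGCGAACCTCTTAACTGCATCG-3′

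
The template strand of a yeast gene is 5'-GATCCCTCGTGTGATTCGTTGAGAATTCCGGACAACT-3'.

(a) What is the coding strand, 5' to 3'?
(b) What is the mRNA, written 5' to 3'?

(a) The coding strand is the reverse complement of the template: complement CTAGGGAGCACACTAAGCAACTCTTAAGGCCTGTTGA, then reverse.
(b) mRNA has the coding-strand sequence with T→U.

(a) 5'-AGTTGTCCGGAATTCTCAACGAATCACACGAGGGATC-3'
(b) 5'-AGUUGUCCGGAAUUCUCAACGAAUCACACGAGGGAUC-3'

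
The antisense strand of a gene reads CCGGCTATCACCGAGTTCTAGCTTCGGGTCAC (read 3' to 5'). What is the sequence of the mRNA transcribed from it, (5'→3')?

5′-GGCCGAUAGUGGCUCAAGAUCGAAGCCCAGUG-3′

Reading the template 3'→5' as shown, RNA polymerase pairs each base (A→U, T→A, G↔C) to build mRNA 5'→3' directly.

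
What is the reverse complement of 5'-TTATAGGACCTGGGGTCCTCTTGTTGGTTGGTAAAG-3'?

Reading the sequence 3'→5' and pairing each base (A↔T, G↔C) gives the reverse complement directly.

5'-CTTTACCAACCAACAAGAGGACCCCAGGTCCTATAA-3'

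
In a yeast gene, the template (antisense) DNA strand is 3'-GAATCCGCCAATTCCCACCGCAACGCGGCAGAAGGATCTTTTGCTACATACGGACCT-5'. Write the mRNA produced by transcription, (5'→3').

5′-CUUAGGCGGUUAAGGGUGGCGUUGCGCCGUCUUCCUAGAAAACGAUGUAUGCCUGGA-3′

Reading the template 3'→5' as shown, RNA polymerase pairs each base (A→U, T→A, G↔C) to build mRNA 5'→3' directly.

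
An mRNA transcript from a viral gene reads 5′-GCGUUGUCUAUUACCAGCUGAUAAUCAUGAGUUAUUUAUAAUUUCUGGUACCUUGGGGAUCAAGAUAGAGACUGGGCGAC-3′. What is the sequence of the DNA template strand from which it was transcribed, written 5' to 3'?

Replace U with T to get the coding DNA strand: GCGTTGTCTATTACCAGCTGATAATCATGAGTTATTTATAATTTCTGGTACCTTGGGGATCAAGATAGAGACTGGGCGAC. The template strand is its reverse complement (complement CGCAACAGATAATGGTCGACTATTAGTACTCAATAAATATTAAAGACCATGGAACCCCTAGTTCTATCTCTGACCCGCTG, then reverse).

5'-GTCGCCCAGTCTCTATCTTGATCCCCAAGGTACCAGAAATTATAAATAACTCATGATTATCAGCTGGTAATAGACAACGC-3'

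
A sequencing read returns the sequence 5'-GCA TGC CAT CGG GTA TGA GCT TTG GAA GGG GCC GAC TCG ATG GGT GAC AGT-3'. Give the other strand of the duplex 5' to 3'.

5'-ACTGTCACCCATCGAGTCGGCCCCTTCCAAAGCTCATACCCGATGGCATGC-3'

The complement of GCATGCCATCGGGTATGAGCTTTGGAAGGGGCCGACTCGATGGGTGACAGT is CGTACGGTAGCCCATACTCGAAACCTTCCCCGGCTGAGCTACCCACTGTCA (A↔T, G↔C). DNA strands are antiparallel, so the complementary strand runs 3'→5'; reversing gives the 5'→3' form.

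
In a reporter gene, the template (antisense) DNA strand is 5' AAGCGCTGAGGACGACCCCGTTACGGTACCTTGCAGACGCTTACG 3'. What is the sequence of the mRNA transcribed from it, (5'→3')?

RNA polymerase reads the template 3'→5' and synthesizes mRNA 5'→3' by base-pairing (A→U, T→A, G↔C). The complement of the template is TTCGCGACTCCTGCTGGGGCAATGCCATGGAACGTCTGCGAATGC; antiparallel, so 5'→3' the coding strand is CGTAAGCGTCTGCAAGGTACCGTAACGGGGTCGTCCTCAGCGCTT. Replace T with U for the mRNA.

5'-CGUAAGCGUCUGCAAGGUACCGUAACGGGGUCGUCCUCAGCGCUU-3'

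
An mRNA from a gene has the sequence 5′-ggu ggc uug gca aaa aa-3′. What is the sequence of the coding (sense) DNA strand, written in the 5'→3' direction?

The coding DNA strand has the same 5'→3' sequence as the mRNA with U replaced by T.

5'-GGTGGCTTGGCAAAAAA-3'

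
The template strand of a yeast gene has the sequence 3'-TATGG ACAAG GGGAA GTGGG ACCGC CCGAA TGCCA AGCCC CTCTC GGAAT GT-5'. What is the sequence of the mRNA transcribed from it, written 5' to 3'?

5'-AUACCUGUUCCCCUUCACCCUGGCGGGCUUACGGUUCGGGGAGAGCCUUACA-3'

Reading the template 3'→5' as shown, RNA polymerase pairs each base (A→U, T→A, G↔C) to build mRNA 5'→3' directly.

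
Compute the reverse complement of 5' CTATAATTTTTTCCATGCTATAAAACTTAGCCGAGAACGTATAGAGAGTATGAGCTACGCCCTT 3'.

Complement each base (A↔T, G↔C): GATATTAAAAAAGGTACGATATTTTGAATCGGCTCTTGCATATCTCTCATACTCGATGCGGGAA. Then reverse.

5'-AAGGGCGTAGCTCATACTCTCTATACGTTCTCGGCTAAGTTTTATAGCATGGAAAAAATTATAG-3'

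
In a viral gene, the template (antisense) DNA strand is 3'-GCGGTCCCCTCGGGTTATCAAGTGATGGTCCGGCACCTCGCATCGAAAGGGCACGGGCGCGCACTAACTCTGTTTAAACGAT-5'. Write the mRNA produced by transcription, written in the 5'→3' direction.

5'-CGCCAGGGGAGCCCAAUAGUUCACUACCAGGCCGUGGAGCGUAGCUUUCCCGUGCCCGCGCGUGAUUGAGACAAAUUUGCUA-3'

Reading the template 3'→5' as shown, RNA polymerase pairs each base (A→U, T→A, G↔C) to build mRNA 5'→3' directly.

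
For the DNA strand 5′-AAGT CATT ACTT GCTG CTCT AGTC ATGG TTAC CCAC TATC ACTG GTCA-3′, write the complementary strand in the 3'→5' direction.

3'-TTCAGTAATGAACGACGAGATCAGTACCAATGGGTGATAGTGACCAGT-5'

Base-pairing A↔T, G↔C gives the complement. The complementary strand is antiparallel, so paired with a 5'→3' strand it runs 3'→5'.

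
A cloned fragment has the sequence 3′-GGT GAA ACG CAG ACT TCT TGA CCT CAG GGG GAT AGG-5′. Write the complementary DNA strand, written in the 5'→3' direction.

5'-CCACTTTGCGTCTGAAGAACTGGAGTCCCCCTATCC-3'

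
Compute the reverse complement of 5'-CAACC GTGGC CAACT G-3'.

5'-CAGTTGGCCACGGTTG-3'

Reading the sequence 3'→5' and pairing each base (A↔T, G↔C) gives the reverse complement directly.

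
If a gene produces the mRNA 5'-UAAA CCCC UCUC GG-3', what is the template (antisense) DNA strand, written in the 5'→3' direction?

5′-CCGAGAGGGGTTTA-3′

Replace U with T to get the coding DNA strand: TAAACCCCTCTCGG. The template strand is its reverse complement (complement ATTTGGGGAGAGCC, then reverse).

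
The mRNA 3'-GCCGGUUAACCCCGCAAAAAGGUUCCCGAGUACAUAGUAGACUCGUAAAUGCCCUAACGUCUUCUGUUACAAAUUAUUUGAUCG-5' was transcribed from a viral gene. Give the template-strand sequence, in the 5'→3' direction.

5'-CGGCCAATTGGGGCGTTTTTCCAAGGGCTCATGTATCATCTGAGCATTTACGGGATTGCAGAAGACAATGTTTAATAAACTAGC-3'

Written 5'→3' the mRNA is GCUAGUUUAUUAAACAUUGUCUUCUGCAAUCCCGUAAAUGCUCAGAUGAUACAUGAGCCCUUGGAAAAACGCCCCAAUUGGCCG, so the coding DNA strand is GCTAGTTTATTAAACATTGTCTTCTGCAATCCCGTAAATGCTCAGATGATACATGAGCCCTTGGAAAAACGCCCCAATTGGCCG. The template is its reverse complement.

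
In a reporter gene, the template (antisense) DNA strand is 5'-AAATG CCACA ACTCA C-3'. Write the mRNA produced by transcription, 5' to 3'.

RNA polymerase reads the template 3'→5' and synthesizes mRNA 5'→3' by base-pairing (A→U, T→A, G↔C). The complement of the template is TTTACGGTGTTGAGTG; antiparallel, so 5'→3' the coding strand is GTGAGTTGTGGCATTT. Replace T with U for the mRNA.

5'-GUGAGUUGUGGCAUUU-3'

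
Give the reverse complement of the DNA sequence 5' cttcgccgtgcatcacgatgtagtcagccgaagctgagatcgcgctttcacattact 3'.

5'-AGTAATGTGAAAGCGCGATCTCAGCTTCGGCTGACTACATCGTGATGCACGGCGAAG-3'

Reading the sequence 3'→5' and pairing each base (A↔T, G↔C) gives the reverse complement directly.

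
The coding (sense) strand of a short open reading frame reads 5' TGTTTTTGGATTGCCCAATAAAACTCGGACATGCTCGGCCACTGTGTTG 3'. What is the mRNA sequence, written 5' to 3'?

5'-UGUUUUUGGAUUGCCCAAUAAAACUCGGACAUGCUCGGCCACUGUGUUG-3'

The mRNA is synthesized from the template strand, so it matches the coding strand with T replaced by U.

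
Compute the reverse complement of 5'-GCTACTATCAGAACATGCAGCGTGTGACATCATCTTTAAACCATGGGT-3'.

Complement each base (A↔T, G↔C): CGATGATAGTCTTGTACGTCGCACACTGTAGTAGAAATTTGGTACCCA. Then reverse.

5'-ACCCATGGTTTAAAGATGATGTCACACGCTGCATGTTCTGATAGTAGC-3'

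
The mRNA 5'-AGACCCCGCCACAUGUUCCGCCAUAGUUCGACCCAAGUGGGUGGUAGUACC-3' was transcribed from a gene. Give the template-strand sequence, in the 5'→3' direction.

5'-GGTACTACCACCCACTTGGGTCGAACTATGGCGGAACATGTGGCGGGGTCT-3'

Replace U with T to get the coding DNA strand: AGACCCCGCCACATGTTCCGCCATAGTTCGACCCAAGTGGGTGGTAGTACC. The template strand is its reverse complement (complement TCTGGGGCGGTGTACAAGGCGGTATCAAGCTGGGTTCACCCACCATCATGG, then reverse).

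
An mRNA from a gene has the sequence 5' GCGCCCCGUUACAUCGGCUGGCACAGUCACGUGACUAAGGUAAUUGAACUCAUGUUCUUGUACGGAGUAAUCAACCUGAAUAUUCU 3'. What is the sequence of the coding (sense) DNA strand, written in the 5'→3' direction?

5′-GCGCCCCGTTACATCGGCTGGCACAGTCACGTGACTAAGGTAATTGAACTCATGTTCTTGTACGGAGTAATCAACCTGAATATTCT-3′

The coding DNA strand has the same 5'→3' sequence as the mRNA with U replaced by T.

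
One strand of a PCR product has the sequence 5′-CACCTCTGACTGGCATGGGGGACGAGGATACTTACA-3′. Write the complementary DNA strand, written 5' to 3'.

Pairing A↔T and G↔C gives GTGGAGACTGACCGTACCCCCTGCTCCTATGAATGT, running 3'→5'. Reverse for the 5'→3' convention.

5'-TGTAAGTATCCTCGTCCCCCATGCCAGTCAGAGGTG-3'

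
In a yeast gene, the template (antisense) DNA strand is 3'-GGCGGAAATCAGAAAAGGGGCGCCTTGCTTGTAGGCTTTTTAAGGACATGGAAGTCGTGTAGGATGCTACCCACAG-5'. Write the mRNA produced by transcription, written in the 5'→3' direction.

Reading the template 3'→5' as shown, RNA polymerase pairs each base (A→U, T→A, G↔C) to build mRNA 5'→3' directly.

5'-CCGCCUUUAGUCUUUUCCCCGCGGAACGAACAUCCGAAAAAUUCCUGUACCUUCAGCACAUCCUACGAUGGGUGUC-3'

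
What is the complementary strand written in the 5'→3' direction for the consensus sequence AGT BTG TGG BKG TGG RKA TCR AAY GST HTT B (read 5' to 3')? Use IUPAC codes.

5'-VAADASCRTTYGATMYCCACMVCCACAVACT-3'

Standard pairs A↔T, G↔C; ambiguity codes pair R↔Y, K↔M, S↔S, B↔V, H↔D. Complement (TCAVACACCVMCACCYMTAGYTTRCSADAAV), then reverse for 5'→3'.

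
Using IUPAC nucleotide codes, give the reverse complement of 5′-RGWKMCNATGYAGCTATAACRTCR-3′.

5'-YGAYGTTATAGCTRCATNGKMWCY-3'

Standard pairs A↔T, G↔C; ambiguity codes pair R↔Y, M↔K, W↔W, N↔N. Complement (YCWMKGNTACRTCGATATTGYAGY), then reverse for 5'→3'.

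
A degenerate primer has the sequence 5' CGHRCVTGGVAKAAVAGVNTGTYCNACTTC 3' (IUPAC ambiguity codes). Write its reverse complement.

5'-GAAGTNGRACANBCTBTTMTBCCABGYDCG-3'

Standard pairs A↔T, G↔C; ambiguity codes pair R↔Y, K↔M, H↔D, V↔B, N↔N. Complement (GCDYGBACCBTMTTBTCBNACARGNTGAAG), then reverse for 5'→3'.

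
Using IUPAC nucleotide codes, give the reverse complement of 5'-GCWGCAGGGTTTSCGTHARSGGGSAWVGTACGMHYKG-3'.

5'-CMRDKCGTACBWTSCCCSYTDACGSAAACCCTGCWGC-3'

Standard pairs A↔T, G↔C; ambiguity codes pair R↔Y, M↔K, W↔W, S↔S, H↔D, V↔B. Complement (CGWCGTCCCAAASGCADTYSCCCSTWBCATGCKDRMC), then reverse for 5'→3'.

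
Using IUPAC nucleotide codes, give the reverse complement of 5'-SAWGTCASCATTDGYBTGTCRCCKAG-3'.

5'-CTMGGYGACAVRCHAATGSTGACWTS-3'

Standard pairs A↔T, G↔C; ambiguity codes pair R↔Y, K↔M, W↔W, S↔S, B↔V, D↔H. Complement (STWCAGTSGTAAHCRVACAGYGGMTC), then reverse for 5'→3'.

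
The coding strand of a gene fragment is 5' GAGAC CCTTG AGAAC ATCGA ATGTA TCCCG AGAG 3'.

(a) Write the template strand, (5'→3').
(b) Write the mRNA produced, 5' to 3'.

(a) 5'-CTCTCGGGATACATTCGATGTTCTCAAGGGTCTC-3'
(b) 5'-GAGACCCUUGAGAACAUCGAAUGUAUCCCGAGAG-3'

(a) The template strand is the reverse complement of the coding strand: complement CTCTGGGAACTCTTGTAGCTTACATAGGGCTCTC, then reverse.
(b) mRNA matches the coding strand with T→U.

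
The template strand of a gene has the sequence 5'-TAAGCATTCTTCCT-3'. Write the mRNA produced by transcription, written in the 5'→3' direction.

The mRNA has the sequence of the coding strand (reverse complement of the template) with T→U. Reverse complement of TAAGCATTCTTCCT is AGGAAGAATGCTTA; then T→U.

5′-AGGAAGAAUGCUUA-3′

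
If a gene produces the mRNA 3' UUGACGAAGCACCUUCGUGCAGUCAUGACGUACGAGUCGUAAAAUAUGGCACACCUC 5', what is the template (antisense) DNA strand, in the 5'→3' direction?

5'-AACTGCTTCGTGGAAGCACGTCAGTACTGCATGCTCAGCATTTTATACCGTGTGGAG-3'

Written 5'→3' the mRNA is CUCCACACGGUAUAAAAUGCUGAGCAUGCAGUACUGACGUGCUUCCACGAAGCAGUU, so the coding DNA strand is CTCCACACGGTATAAAATGCTGAGCATGCAGTACTGACGTGCTTCCACGAAGCAGTT. The template is its reverse complement.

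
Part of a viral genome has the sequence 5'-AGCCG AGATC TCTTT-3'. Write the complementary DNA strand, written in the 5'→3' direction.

5'-AAAGAGATCTCGGCT-3'

Pairing A↔T and G↔C gives TCGGCTCTAGAGAAA, running 3'→5'. Reverse for the 5'→3' convention.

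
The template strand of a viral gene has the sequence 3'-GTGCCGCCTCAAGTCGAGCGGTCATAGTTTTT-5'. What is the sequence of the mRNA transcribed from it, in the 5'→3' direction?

5'-CACGGCGGAGUUCAGCUCGCCAGUAUCAAAAA-3'

Reading the template 3'→5' as shown, RNA polymerase pairs each base (A→U, T→A, G↔C) to build mRNA 5'→3' directly.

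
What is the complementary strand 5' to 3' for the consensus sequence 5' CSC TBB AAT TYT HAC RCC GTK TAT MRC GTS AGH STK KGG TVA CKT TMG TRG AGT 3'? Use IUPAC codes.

5'-ACTCYACKAAMGTBACCMMASDCTSACGYKATAMACGGYGTDARAATTVVAGSG-3'

Standard pairs A↔T, G↔C; ambiguity codes pair R↔Y, M↔K, S↔S, B↔V, H↔D. Complement (GSGAVVTTAARADTGYGGCAMATAKYGCASTCDSAMMCCABTGMAAKCAYCTCA), then reverse for 5'→3'.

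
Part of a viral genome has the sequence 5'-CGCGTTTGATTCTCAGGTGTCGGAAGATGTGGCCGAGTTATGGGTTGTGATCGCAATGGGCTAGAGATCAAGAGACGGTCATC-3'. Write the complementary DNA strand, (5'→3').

Pairing A↔T and G↔C gives GCGCAAACTAAGAGTCCACAGCCTTCTACACCGGCTCAATACCCAACACTAGCGTTACCCGATCTCTAGTTCTCTGCCAGTAG, running 3'→5'. Reverse for the 5'→3' convention.

5'-GATGACCGTCTCTTGATCTCTAGCCCATTGCGATCACAACCCATAACTCGGCCACATCTTCCGACACCTGAGAATCAAACGCG-3'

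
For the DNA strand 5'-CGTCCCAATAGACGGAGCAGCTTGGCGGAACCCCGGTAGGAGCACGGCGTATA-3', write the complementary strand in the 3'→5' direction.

3′-GCAGGGTTATCTGCCTCGTCGAACCGCCTTGGGGCCATCCTCGTGCCGCATAT-5′

Base-pairing A↔T, G↔C gives the complement. The complementary strand is antiparallel, so paired with a 5'→3' strand it runs 3'→5'.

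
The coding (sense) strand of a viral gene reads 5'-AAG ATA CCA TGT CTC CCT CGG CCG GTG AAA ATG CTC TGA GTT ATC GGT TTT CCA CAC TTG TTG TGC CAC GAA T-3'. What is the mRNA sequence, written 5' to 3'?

5'-AAGAUACCAUGUCUCCCUCGGCCGGUGAAAAUGCUCUGAGUUAUCGGUUUUCCACACUUGUUGUGCCACGAAU-3'

The mRNA is synthesized from the template strand, so it matches the coding strand with T replaced by U.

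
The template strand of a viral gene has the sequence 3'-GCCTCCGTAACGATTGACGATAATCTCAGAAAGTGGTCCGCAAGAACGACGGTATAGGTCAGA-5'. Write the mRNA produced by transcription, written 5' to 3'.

5'-CGGAGGCAUUGCUAACUGCUAUUAGAGUCUUUCACCAGGCGUUCUUGCUGCCAUAUCCAGUCU-3'

Reading the template 3'→5' as shown, RNA polymerase pairs each base (A→U, T→A, G↔C) to build mRNA 5'→3' directly.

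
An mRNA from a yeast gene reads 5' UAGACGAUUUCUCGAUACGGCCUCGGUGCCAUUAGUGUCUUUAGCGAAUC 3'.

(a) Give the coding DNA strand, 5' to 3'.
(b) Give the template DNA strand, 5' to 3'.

(a) 5'-TAGACGATTTCTCGATACGGCCTCGGTGCCATTAGTGTCTTTAGCGAATC-3'
(b) 5'-GATTCGCTAAAGACACTAATGGCACCGAGGCCGTATCGAGAAATCGTCTA-3'

(a) The coding strand matches the mRNA with U→T.
(b) The template strand is the reverse complement of the coding strand.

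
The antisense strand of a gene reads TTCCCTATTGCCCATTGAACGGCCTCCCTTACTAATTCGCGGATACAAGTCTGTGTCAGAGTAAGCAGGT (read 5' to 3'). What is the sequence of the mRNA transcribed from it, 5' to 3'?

The mRNA has the sequence of the coding strand (reverse complement of the template) with T→U. Reverse complement of TTCCCTATTGCCCATTGAACGGCCTCCCTTACTAATTCGCGGATACAAGTCTGTGTCAGAGTAAGCAGGT is ACCTGCTTACTCTGACACAGACTTGTATCCGCGAATTAGTAAGGGAGGCCGTTCAATGGGCAATAGGGAA; then T→U.

5'-ACCUGCUUACUCUGACACAGACUUGUAUCCGCGAAUUAGUAAGGGAGGCCGUUCAAUGGGCAAUAGGGAA-3'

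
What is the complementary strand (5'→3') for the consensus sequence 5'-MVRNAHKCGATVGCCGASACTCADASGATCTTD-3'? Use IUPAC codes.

Standard pairs A↔T, G↔C; ambiguity codes pair R↔Y, M↔K, S↔S, D↔H, V↔B, N↔N. Complement (KBYNTDMGCTABCGGCTSTGAGTHTSCTAGAAH), then reverse for 5'→3'.

5'-HAAGATCSTHTGAGTSTCGGCBATCGMDTNYBK-3'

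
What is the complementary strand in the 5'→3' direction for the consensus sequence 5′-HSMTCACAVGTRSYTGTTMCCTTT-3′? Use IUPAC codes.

Standard pairs A↔T, G↔C; ambiguity codes pair R↔Y, M↔K, S↔S, H↔D, V↔B. Complement (DSKAGTGTBCAYSRACAAKGGAAA), then reverse for 5'→3'.

5'-AAAGGKAACARSYACBTGTGAKSD-3'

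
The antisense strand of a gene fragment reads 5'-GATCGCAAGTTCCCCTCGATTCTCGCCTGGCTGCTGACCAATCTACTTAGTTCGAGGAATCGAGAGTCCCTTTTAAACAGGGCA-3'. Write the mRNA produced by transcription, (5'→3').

RNA polymerase reads the template 3'→5' and synthesizes mRNA 5'→3' by base-pairing (A→U, T→A, G↔C). The complement of the template is CTAGCGTTCAAGGGGAGCTAAGAGCGGACCGACGACTGGTTAGATGAATCAAGCTCCTTAGCTCTCAGGGAAAATTTGTCCCGT; antiparallel, so 5'→3' the coding strand is TGCCCTGTTTAAAAGGGACTCTCGATTCCTCGAACTAAGTAGATTGGTCAGCAGCCAGGCGAGAATCGAGGGGAACTTGCGATC. Replace T with U for the mRNA.

5'-UGCCCUGUUUAAAAGGGACUCUCGAUUCCUCGAACUAAGUAGAUUGGUCAGCAGCCAGGCGAGAAUCGAGGGGAACUUGCGAUC-3'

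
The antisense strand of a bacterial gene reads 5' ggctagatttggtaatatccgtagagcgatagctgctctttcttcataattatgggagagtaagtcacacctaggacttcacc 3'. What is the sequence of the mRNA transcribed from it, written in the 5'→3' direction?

5'-GGUGAAGUCCUAGGUGUGACUUACUCUCCCAUAAUUAUGAAGAAAGAGCAGCUAUCGCUCUACGGAUAUUACCAAAUCUAGCC-3'

The mRNA has the sequence of the coding strand (reverse complement of the template) with T→U. Reverse complement of GGCTAGATTTGGTAATATCCGTAGAGCGATAGCTGCTCTTTCTTCATAATTATGGGAGAGTAAGTCACACCTAGGACTTCACC is GGTGAAGTCCTAGGTGTGACTTACTCTCCCATAATTATGAAGAAAGAGCAGCTATCGCTCTACGGATATTACCAAATCTAGCC; then T→U.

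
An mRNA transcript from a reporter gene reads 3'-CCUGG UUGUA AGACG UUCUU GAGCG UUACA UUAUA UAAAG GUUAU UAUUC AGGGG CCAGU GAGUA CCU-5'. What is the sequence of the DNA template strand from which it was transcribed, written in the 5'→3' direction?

5′-GGACCAACATTCTGCAAGAACTCGCAATGTAATATATTTCCAATAATAAGTCCCCGGTCACTCATGGA-3′

Written 5'→3' the mRNA is UCCAUGAGUGACCGGGGACUUAUUAUUGGAAAUAUAUUACAUUGCGAGUUCUUGCAGAAUGUUGGUCC, so the coding DNA strand is TCCATGAGTGACCGGGGACTTATTATTGGAAATATATTACATTGCGAGTTCTTGCAGAATGTTGGTCC. The template is its reverse complement.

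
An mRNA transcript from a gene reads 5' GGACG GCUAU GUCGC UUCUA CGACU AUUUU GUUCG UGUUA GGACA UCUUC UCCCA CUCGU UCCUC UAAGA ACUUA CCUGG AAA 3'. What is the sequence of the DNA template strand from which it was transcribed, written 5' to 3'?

Replace U with T to get the coding DNA strand: GGACGGCTATGTCGCTTCTACGACTATTTTGTTCGTGTTAGGACATCTTCTCCCACTCGTTCCTCTAAGAACTTACCTGGAAA. The template strand is its reverse complement (complement CCTGCCGATACAGCGAAGATGCTGATAAAACAAGCACAATCCTGTAGAAGAGGGTGAGCAAGGAGATTCTTGAATGGACCTTT, then reverse).

5'-TTTCCAGGTAAGTTCTTAGAGGAACGAGTGGGAGAAGATGTCCTAACACGAACAAAATAGTCGTAGAAGCGACATAGCCGTCC-3'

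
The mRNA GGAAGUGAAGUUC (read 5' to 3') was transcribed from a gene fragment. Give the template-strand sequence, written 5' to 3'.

5'-GAACTTCACTTCC-3'

Replace U with T to get the coding DNA strand: GGAAGTGAAGTTC. The template strand is its reverse complement (complement CCTTCACTTCAAG, then reverse).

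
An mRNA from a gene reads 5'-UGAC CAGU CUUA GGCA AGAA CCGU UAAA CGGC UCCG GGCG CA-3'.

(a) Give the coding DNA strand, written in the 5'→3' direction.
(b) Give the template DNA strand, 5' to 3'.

(a) The coding strand matches the mRNA with U→T.
(b) The template strand is the reverse complement of the coding strand.

(a) 5'-TGACCAGTCTTAGGCAAGAACCGTTAAACGGCTCCGGGCGCA-3'
(b) 5'-TGCGCCCGGAGCCGTTTAACGGTTCTTGCCTAAGACTGGTCA-3'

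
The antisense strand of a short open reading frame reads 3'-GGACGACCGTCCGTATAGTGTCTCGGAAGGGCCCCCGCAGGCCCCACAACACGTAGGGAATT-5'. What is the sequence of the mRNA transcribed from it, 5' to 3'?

Reading the template 3'→5' as shown, RNA polymerase pairs each base (A→U, T→A, G↔C) to build mRNA 5'→3' directly.

5'-CCUGCUGGCAGGCAUAUCACAGAGCCUUCCCGGGGGCGUCCGGGGUGUUGUGCAUCCCUUAA-3'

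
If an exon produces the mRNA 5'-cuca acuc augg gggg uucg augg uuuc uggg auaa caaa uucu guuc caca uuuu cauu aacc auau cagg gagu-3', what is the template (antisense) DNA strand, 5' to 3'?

Replace U with T to get the coding DNA strand: CTCAACTCATGGGGGGTTCGATGGTTTCTGGGATAACAAATTCTGTTCCACATTTTCATTAACCATATCAGGGAGT. The template strand is its reverse complement (complement GAGTTGAGTACCCCCCAAGCTACCAAAGACCCTATTGTTTAAGACAAGGTGTAAAAGTAATTGGTATAGTCCCTCA, then reverse).

5'-ACTCCCTGATATGGTTAATGAAAATGTGGAACAGAATTTGTTATCCCAGAAACCATCGAACCCCCCATGAGTTGAG-3'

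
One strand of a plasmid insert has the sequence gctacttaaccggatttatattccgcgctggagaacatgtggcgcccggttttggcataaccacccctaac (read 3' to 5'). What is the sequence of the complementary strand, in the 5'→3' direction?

5'-CGATGAATTGGCCTAAATATAAGGCGCGACCTCTTGTACACCGCGGGCCAAAACCGTATTGGTGGGGATTG-3'

The strand is given 3'→5', so its complement runs 5'→3' in the same left-to-right order: pair each base A↔T, G↔C.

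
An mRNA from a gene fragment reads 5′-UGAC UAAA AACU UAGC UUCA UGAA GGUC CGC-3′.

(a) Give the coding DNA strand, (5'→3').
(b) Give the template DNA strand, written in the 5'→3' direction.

(a) 5'-TGACTAAAAACTTAGCTTCATGAAGGTCCGC-3'
(b) 5'-GCGGACCTTCATGAAGCTAAGTTTTTAGTCA-3'

(a) The coding strand matches the mRNA with U→T.
(b) The template strand is the reverse complement of the coding strand.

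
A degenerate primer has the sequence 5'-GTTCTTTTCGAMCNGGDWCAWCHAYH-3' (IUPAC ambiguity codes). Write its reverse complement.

Standard pairs A↔T, G↔C; ambiguity codes pair Y↔R, M↔K, W↔W, D↔H, N↔N. Complement (CAAGAAAAGCTKGNCCHWGTWGDTRD), then reverse for 5'→3'.

5′-DRTDGWTGWHCCNGKTCGAAAAGAAC-3′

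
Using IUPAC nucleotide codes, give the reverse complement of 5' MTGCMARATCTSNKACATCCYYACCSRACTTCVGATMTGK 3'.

5'-MCAKATCBGAAGTYSGGTRRGGATGTMNSAGATYTKGCAK-3'

Standard pairs A↔T, G↔C; ambiguity codes pair R↔Y, M↔K, S↔S, V↔B, N↔N. Complement (KACGKTYTAGASNMTGTAGGRRTGGSYTGAAGBCTAKACM), then reverse for 5'→3'.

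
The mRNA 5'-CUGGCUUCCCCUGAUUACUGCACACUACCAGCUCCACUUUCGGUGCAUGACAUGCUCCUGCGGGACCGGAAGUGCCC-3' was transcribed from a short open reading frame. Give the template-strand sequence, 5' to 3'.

Replace U with T to get the coding DNA strand: CTGGCTTCCCCTGATTACTGCACACTACCAGCTCCACTTTCGGTGCATGACATGCTCCTGCGGGACCGGAAGTGCCC. The template strand is its reverse complement (complement GACCGAAGGGGACTAATGACGTGTGATGGTCGAGGTGAAAGCCACGTACTGTACGAGGACGCCCTGGCCTTCACGGG, then reverse).

5′-GGGCACTTCCGGTCCCGCAGGAGCATGTCATGCACCGAAAGTGGAGCTGGTAGTGTGCAGTAATCAGGGGAAGCCAG-3′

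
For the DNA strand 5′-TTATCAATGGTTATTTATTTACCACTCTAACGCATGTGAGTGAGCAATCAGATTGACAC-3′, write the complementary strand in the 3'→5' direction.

Base-pairing A↔T, G↔C gives the complement. The complementary strand is antiparallel, so paired with a 5'→3' strand it runs 3'→5'.

3'-AATAGTTACCAATAAATAAATGGTGAGATTGCGTACACTCACTCGTTAGTCTAACTGTG-5'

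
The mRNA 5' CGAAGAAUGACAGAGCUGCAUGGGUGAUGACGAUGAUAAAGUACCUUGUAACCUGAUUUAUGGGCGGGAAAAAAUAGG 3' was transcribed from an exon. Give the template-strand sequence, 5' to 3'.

Replace U with T to get the coding DNA strand: CGAAGAATGACAGAGCTGCATGGGTGATGACGATGATAAAGTACCTTGTAACCTGATTTATGGGCGGGAAAAAATAGG. The template strand is its reverse complement (complement GCTTCTTACTGTCTCGACGTACCCACTACTGCTACTATTTCATGGAACATTGGACTAAATACCCGCCCTTTTTTATCC, then reverse).

5′-CCTATTTTTTCCCGCCCATAAATCAGGTTACAAGGTACTTTATCATCGTCATCACCCATGCAGCTCTGTCATTCTTCG-3′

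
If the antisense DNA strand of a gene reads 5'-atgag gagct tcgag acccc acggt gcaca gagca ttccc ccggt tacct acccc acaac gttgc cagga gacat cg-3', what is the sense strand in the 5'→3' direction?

The coding strand is complementary and antiparallel to the template: take the complement (A↔T, G↔C) and reverse.

5'-CGATGTCTCCTGGCAACGTTGTGGGGTAGGTAACCGGGGGAATGCTCTGTGCACCGTGGGGTCTCGAAGCTCCTCAT-3'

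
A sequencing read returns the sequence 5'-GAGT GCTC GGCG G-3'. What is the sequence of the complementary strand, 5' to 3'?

Pairing A↔T and G↔C gives CTCACGAGCCGCC, running 3'→5'. Reverse for the 5'→3' convention.

5'-CCGCCGAGCACTC-3'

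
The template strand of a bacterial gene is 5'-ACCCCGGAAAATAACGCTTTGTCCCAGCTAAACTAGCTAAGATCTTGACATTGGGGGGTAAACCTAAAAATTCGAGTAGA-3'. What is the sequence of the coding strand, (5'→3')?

The coding strand is complementary and antiparallel to the template: take the complement (A↔T, G↔C) and reverse.

5′-TCTACTCGAATTTTTAGGTTTACCCCCCAATGTCAAGATCTTAGCTAGTTTAGCTGGGACAAAGCGTTATTTTCCGGGGT-3′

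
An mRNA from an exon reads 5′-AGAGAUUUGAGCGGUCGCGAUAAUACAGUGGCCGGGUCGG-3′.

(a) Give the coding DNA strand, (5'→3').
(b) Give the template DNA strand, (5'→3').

(a) The coding strand matches the mRNA with U→T.
(b) The template strand is the reverse complement of the coding strand.

(a) 5'-AGAGATTTGAGCGGTCGCGATAATACAGTGGCCGGGTCGG-3'
(b) 5'-CCGACCCGGCCACTGTATTATCGCGACCGCTCAAATCTCT-3'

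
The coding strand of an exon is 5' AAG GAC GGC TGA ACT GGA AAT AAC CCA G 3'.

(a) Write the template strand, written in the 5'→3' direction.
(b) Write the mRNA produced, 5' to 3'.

(a) 5'-CTGGGTTATTTCCAGTTCAGCCGTCCTT-3'
(b) 5'-AAGGACGGCUGAACUGGAAAUAACCCAG-3'

(a) The template strand is the reverse complement of the coding strand: complement TTCCTGCCGACTTGACCTTTATTGGGTC, then reverse.
(b) mRNA matches the coding strand with T→U.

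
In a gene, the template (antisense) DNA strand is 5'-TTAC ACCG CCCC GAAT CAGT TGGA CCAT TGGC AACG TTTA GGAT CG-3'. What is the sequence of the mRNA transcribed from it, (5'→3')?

RNA polymerase reads the template 3'→5' and synthesizes mRNA 5'→3' by base-pairing (A→U, T→A, G↔C). The complement of the template is AATGTGGCGGGGCTTAGTCAACCTGGTAACCGTTGCAAATCCTAGC; antiparallel, so 5'→3' the coding strand is CGATCCTAAACGTTGCCAATGGTCCAACTGATTCGGGGCGGTGTAA. Replace T with U for the mRNA.

5'-CGAUCCUAAACGUUGCCAAUGGUCCAACUGAUUCGGGGCGGUGUAA-3'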